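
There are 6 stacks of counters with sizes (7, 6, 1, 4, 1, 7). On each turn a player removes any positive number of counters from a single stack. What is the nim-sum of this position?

Nim-sum: 7 XOR 6 XOR 1 XOR 4 XOR 1 XOR 7 = 2.

2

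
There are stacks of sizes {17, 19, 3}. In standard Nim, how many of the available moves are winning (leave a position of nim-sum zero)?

Compute the nim-sum pairwise:
17 ^ 19 = 2
2 ^ 3 = 1
The overall nim-sum is X = 1. A stack of size p has a winning move iff p XOR X < p (reduce it to p XOR X).
  17: 17 XOR 1 = 16 < 17 — winning move (to 16).
  19: 19 XOR 1 = 18 < 19 — winning move (to 18).
  3: 3 XOR 1 = 2 < 3 — winning move (to 2).
That gives 3 winning moves.

3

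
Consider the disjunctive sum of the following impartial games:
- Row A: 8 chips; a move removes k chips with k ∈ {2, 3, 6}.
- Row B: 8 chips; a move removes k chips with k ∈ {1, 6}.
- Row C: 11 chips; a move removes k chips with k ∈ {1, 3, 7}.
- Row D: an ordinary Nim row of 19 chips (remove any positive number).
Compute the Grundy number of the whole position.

Build the Grundy sequence for row A with g(k) = mex{g(k−s) : s ∈ {2, 3, 6}, s ≤ k}:
k:     0  1  2  3  4  5  6  7  8
g(k):  0  0  1  1  2  0  3  1  2
So g(8) = 2.
Build the Grundy sequence for row B with g(k) = mex{g(k−s) : s ∈ {1, 6}, s ≤ k}:
g(0) = mex{} = 0
g(1) = mex{0} = 1
g(2) = mex{1} = 0
g(3) = mex{0} = 1
g(4) = mex{1} = 0
g(5) = mex{0} = 1
g(6) = mex{0,1} = 2
g(7) = mex{1,2} = 0
g(8) = mex{0} = 1
So g(8) = 1.
Build the Grundy sequence for row C with g(k) = mex{g(k−s) : s ∈ {1, 3, 7}, s ≤ k}:
g(0) = mex{} = 0
g(1) = mex{0} = 1
g(2) = mex{1} = 0
g(3) = mex{0} = 1
g(4) = mex{1} = 0
g(5) = mex{0} = 1
g(6) = mex{1} = 0
g(7) = mex{0} = 1
g(8) = mex{1} = 0
g(9) = mex{0} = 1
g(10) = mex{1} = 0
g(11) = mex{0} = 1
So g(11) = 1.
Row D is a plain Nim row of size 19, so its Grundy value is 19.
By the Sprague-Grundy theorem, the Grundy value of a sum of independent games is the XOR of the component values.
Combined value = 2 ⊕ 1 ⊕ 1 ⊕ 19 = 17.

17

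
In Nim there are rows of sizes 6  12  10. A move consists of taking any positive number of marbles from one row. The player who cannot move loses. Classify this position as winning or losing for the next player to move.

Losing position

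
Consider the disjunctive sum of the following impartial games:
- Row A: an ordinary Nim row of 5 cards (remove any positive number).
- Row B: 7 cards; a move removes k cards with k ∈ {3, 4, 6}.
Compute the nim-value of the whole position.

7

Row A is a plain Nim row of size 5, so its Grundy value is 5.
Build the Grundy sequence for row B with g(k) = mex{g(k−s) : s ∈ {3, 4, 6}, s ≤ k}:
k:     0  1  2  3  4  5  6  7
g(k):  0  0  0  1  1  1  2  2
So g(7) = 2.
By the Sprague-Grundy theorem, the Grundy value of a sum of independent games is the XOR of the component values.
Combined value = 5 XOR 2 = 7.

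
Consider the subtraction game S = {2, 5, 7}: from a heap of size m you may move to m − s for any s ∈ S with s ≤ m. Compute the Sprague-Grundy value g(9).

2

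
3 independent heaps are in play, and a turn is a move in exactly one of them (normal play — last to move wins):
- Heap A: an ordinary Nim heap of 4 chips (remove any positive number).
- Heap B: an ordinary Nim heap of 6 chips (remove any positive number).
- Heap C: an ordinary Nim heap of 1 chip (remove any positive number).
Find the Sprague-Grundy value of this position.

3

Heap A is a plain Nim heap of size 4, so its Grundy value is 4.
Heap B is a plain Nim heap of size 6, so its Grundy value is 6.
Heap C is a plain Nim heap of size 1, so its Grundy value is 1.
By the Sprague-Grundy theorem, the Grundy value of a sum of independent games is the XOR of the component values.
Combined value = 4 ⊕ 6 ⊕ 1 = 3.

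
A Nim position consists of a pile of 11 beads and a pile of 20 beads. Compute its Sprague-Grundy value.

Bitwise XOR of the heap sizes:
  01011  (11)
  10100  (20)
  -----
  11111  (31)

31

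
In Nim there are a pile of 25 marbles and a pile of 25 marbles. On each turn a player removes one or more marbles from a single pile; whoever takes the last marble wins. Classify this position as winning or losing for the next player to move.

Nim-sum: 25 ⊕ 25 = 0.
The nim-sum is 0, so this is a P-position: the player to move is in a losing position under optimal play.

Losing position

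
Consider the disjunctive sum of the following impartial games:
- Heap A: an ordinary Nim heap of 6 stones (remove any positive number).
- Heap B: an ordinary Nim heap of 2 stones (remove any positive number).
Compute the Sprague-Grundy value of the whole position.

Heap A is a plain Nim heap of size 6, so its Grundy value is 6.
Heap B is a plain Nim heap of size 2, so its Grundy value is 2.
By the Sprague-Grundy theorem, the Grundy value of a sum of independent games is the XOR of the component values.
Combined value = 6 ⊕ 2 = 4.

4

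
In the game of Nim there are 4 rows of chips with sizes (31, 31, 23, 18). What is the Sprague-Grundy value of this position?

5

Compute the nim-sum pairwise:
31 ⊕ 31 = 0
0 ⊕ 23 = 23
23 ⊕ 18 = 5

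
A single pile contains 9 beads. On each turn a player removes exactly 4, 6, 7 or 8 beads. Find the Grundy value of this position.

Compute g(0), g(1), … for moves {4, 6, 7, 8}:
g(0) = mex{} = 0
g(1) = mex{} = 0
g(2) = mex{} = 0
g(3) = mex{} = 0
g(4) = mex{0} = 1
g(5) = mex{0} = 1
g(6) = mex{0} = 1
g(7) = mex{0} = 1
g(8) = mex{0,1} = 2
g(9) = mex{0,1} = 2
So g(9) = 2.

2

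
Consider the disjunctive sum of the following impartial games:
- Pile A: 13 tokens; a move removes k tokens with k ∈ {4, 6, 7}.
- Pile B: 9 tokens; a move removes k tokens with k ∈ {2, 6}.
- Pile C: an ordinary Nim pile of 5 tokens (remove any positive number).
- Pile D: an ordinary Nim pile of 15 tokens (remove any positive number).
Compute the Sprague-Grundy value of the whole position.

10

For pile A, compute g(0), g(1), … with moves {4, 6, 7}:
g(0) = mex{} = 0
g(1) = mex{} = 0
g(2) = mex{} = 0
g(3) = mex{} = 0
g(4) = mex{0} = 1
g(5) = mex{0} = 1
g(6) = mex{0} = 1
g(7) = mex{0} = 1
g(8) = mex{0,1} = 2
g(9) = mex{0,1} = 2
g(10) = mex{0,1} = 2
g(11) = mex{1} = 0
g(12) = mex{1,2} = 0
g(13) = mex{1,2} = 0
So g(13) = 0.
Build the Grundy sequence for pile B with g(k) = mex{g(k−s) : s ∈ {2, 6}, s ≤ k}:
g(0) = mex{} = 0
g(1) = mex{} = 0
g(2) = mex{0} = 1
g(3) = mex{0} = 1
g(4) = mex{1} = 0
g(5) = mex{1} = 0
g(6) = mex{0} = 1
g(7) = mex{0} = 1
g(8) = mex{1} = 0
g(9) = mex{1} = 0
So g(9) = 0.
Pile C is a plain Nim pile of size 5, so its Grundy value is 5.
Pile D is a plain Nim pile of size 15, so its Grundy value is 15.
By the Sprague-Grundy theorem, the Grundy value of a sum of independent games is the XOR of the component values.
Combined value = 0 XOR 0 XOR 5 XOR 15 = 10.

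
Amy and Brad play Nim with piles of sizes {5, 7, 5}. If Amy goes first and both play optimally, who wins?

Amy wins

Compute the nim-sum pairwise:
5 ^ 7 = 2
2 ^ 5 = 7
The nim-sum is 7 ≠ 0, so this is an N-position: the player to move can win; Amy has a winning move.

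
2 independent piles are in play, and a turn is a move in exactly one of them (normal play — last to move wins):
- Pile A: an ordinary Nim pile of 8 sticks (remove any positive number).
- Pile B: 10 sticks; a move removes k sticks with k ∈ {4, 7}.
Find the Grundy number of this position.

10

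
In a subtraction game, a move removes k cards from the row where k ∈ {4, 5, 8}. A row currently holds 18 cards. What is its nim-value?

1

Compute g(0), g(1), … for moves {4, 5, 8}:
k:     0  1  2  3  4  5  6  7  8  9 10 11 12 13 14 15 16 17 18
g(k):  0  0  0  0  1  1  1  1  2  2  2  2  0  0  0  0  1  1  1
So g(18) = 1.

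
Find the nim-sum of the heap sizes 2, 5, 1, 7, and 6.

Write each in binary and XOR column by column:
  010  (2)
  101  (5)
  001  (1)
  111  (7)
  110  (6)
  ---
  111  (7)

7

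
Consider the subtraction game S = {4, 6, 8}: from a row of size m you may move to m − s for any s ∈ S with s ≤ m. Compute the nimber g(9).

Grundy values for subtraction set {4, 6, 8}:
k:     0  1  2  3  4  5  6  7  8  9
g(k):  0  0  0  0  1  1  1  1  2  2
So g(9) = 2.

2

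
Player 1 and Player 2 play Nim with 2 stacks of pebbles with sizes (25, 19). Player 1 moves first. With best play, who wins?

Nim-sum: 25 ⊕ 19 = 10.
The nim-sum is 10 ≠ 0, so this is an N-position: the player to move can win; Player 1 has a winning move.

Player 1 wins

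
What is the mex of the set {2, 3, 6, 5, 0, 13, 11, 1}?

4

The values 0, 1, 2, 3 are all present; 4 is the first non-negative integer missing from the set.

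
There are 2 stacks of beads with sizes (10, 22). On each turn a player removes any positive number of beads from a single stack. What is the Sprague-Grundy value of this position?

28

Compute the nim-sum pairwise:
10 ⊕ 22 = 28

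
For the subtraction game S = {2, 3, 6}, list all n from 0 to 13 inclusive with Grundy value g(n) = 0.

Build the Grundy sequence with g(k) = mex{g(k−s) : s ∈ {2, 3, 6}, s ≤ k}:
g(0) = mex{} = 0
g(1) = mex{} = 0
g(2) = mex{0} = 1
g(3) = mex{0} = 1
g(4) = mex{0,1} = 2
g(5) = mex{1} = 0
g(6) = mex{0,1,2} = 3
g(7) = mex{0,2} = 1
g(8) = mex{0,1,3} = 2
g(9) = mex{1,3} = 0
g(10) = mex{1,2} = 0
g(11) = mex{0,2} = 1
g(12) = mex{0,3} = 1
g(13) = mex{0,1} = 2
The P-positions (g = 0) in 0..13 are 0, 1, 5, 9, 10.

0, 1, 5, 9, 10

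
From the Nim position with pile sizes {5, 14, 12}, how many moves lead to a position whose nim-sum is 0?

3

In binary:
  0101  (5)
  1110  (14)
  1100  (12)
  ----
  0111  (7)
The overall nim-sum is X = 7. A pile of size p has a winning move iff p XOR X < p (reduce it to p XOR X).
  5: 5 XOR 7 = 2 < 5 — winning move (to 2).
  14: 14 XOR 7 = 9 < 14 — winning move (to 9).
  12: 12 XOR 7 = 11 < 12 — winning move (to 11).
That gives 3 winning moves.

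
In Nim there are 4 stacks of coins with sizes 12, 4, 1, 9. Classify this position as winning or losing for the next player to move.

Losing position

Compute the nim-sum pairwise:
12 XOR 4 = 8
8 XOR 1 = 9
9 XOR 9 = 0
The nim-sum is 0, so this is a P-position: the player to move is in a losing position under optimal play.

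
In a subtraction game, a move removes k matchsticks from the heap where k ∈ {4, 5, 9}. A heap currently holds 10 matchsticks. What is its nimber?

Build the Grundy sequence with g(k) = mex{g(k−s) : s ∈ {4, 5, 9}, s ≤ k}:
k:     0  1  2  3  4  5  6  7  8  9 10
g(k):  0  0  0  0  1  1  1  1  2  2  2
So g(10) = 2.

2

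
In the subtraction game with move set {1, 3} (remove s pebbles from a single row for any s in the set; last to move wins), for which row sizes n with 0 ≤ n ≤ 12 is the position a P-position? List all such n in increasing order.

0, 2, 4, 6, 8, 10, 12

Grundy values for subtraction set {1, 3}:
k:     0  1  2  3  4  5  6  7  8  9 10 11 12
g(k):  0  1  0  1  0  1  0  1  0  1  0  1  0
The P-positions (g = 0) in 0..12 are 0, 2, 4, 6, 8, 10, 12.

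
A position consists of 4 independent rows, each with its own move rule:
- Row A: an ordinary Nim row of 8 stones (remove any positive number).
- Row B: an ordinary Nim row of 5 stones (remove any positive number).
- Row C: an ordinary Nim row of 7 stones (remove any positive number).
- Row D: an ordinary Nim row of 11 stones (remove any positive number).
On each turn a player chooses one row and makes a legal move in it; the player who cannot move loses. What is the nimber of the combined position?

Row A is a plain Nim row of size 8, so its Grundy value is 8.
Row B is a plain Nim row of size 5, so its Grundy value is 5.
Row C is a plain Nim row of size 7, so its Grundy value is 7.
Row D is a plain Nim row of size 11, so its Grundy value is 11.
The value of a disjunctive sum is the nim-sum of the parts.
Combined value = 8 XOR 5 XOR 7 XOR 11 = 1.

1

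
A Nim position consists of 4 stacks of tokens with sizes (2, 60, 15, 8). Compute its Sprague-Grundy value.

Nim-sum: 2 ^ 60 ^ 15 ^ 8 = 57.

57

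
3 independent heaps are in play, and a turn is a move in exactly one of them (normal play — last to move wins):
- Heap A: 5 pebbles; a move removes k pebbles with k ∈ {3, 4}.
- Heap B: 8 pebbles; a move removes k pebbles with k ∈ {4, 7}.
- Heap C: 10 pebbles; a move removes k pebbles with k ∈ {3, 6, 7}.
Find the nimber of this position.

3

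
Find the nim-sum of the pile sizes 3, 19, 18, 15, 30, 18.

1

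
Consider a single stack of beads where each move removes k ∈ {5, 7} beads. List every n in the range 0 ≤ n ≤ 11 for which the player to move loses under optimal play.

0, 1, 2, 3, 4

Compute g(0), g(1), … for moves {5, 7}:
g(0) = mex{} = 0
g(1) = mex{} = 0
g(2) = mex{} = 0
g(3) = mex{} = 0
g(4) = mex{} = 0
g(5) = mex{0} = 1
g(6) = mex{0} = 1
g(7) = mex{0} = 1
g(8) = mex{0} = 1
g(9) = mex{0} = 1
g(10) = mex{0,1} = 2
g(11) = mex{0,1} = 2
The P-positions (g = 0) in 0..11 are 0, 1, 2, 3, 4.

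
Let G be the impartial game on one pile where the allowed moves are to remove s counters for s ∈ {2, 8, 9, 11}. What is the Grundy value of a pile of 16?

Compute g(0), g(1), … for moves {2, 8, 9, 11}:
k:     0  1  2  3  4  5  6  7  8  9 10 11 12 13 14 15 16
g(k):  0  0  1  1  0  0  1  1  2  2  3  3  2  2  3  3  4
So g(16) = 4.

4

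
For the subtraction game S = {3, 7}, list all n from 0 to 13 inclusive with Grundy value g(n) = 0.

0, 1, 2, 6, 10, 11, 12

Compute g(0), g(1), … for moves {3, 7}:
g(0) = mex{} = 0
g(1) = mex{} = 0
g(2) = mex{} = 0
g(3) = mex{0} = 1
g(4) = mex{0} = 1
g(5) = mex{0} = 1
g(6) = mex{1} = 0
g(7) = mex{0,1} = 2
g(8) = mex{0,1} = 2
g(9) = mex{0} = 1
g(10) = mex{1,2} = 0
g(11) = mex{1,2} = 0
g(12) = mex{1} = 0
g(13) = mex{0} = 1
The P-positions (g = 0) in 0..13 are 0, 1, 2, 6, 10, 11, 12.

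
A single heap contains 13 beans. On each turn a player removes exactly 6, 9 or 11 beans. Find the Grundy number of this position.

Grundy values for subtraction set {6, 9, 11}:
g(0) = mex{} = 0
g(1) = mex{} = 0
g(2) = mex{} = 0
g(3) = mex{} = 0
g(4) = mex{} = 0
g(5) = mex{} = 0
g(6) = mex{0} = 1
g(7) = mex{0} = 1
g(8) = mex{0} = 1
g(9) = mex{0} = 1
g(10) = mex{0} = 1
g(11) = mex{0} = 1
g(12) = mex{0,1} = 2
g(13) = mex{0,1} = 2
So g(13) = 2.

2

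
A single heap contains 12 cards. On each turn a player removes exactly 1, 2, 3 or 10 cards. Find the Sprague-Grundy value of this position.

0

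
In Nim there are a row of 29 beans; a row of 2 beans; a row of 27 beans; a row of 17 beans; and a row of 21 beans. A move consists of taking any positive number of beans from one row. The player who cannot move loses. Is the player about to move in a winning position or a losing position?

Losing position

Nim-sum: 29 ^ 2 ^ 27 ^ 17 ^ 21 = 0.
The nim-sum is 0, so this is a P-position: the player to move is in a losing position under optimal play.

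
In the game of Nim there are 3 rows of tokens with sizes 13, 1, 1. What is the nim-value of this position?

13

In binary:
  1101  (13)
  0001  (1)
  0001  (1)
  ----
  1101  (13)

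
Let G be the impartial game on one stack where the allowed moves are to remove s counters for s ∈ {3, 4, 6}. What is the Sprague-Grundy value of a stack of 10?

0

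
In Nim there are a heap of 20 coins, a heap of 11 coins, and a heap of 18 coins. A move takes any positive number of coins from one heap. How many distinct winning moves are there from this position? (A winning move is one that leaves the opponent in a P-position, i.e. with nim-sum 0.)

Compute the nim-sum pairwise:
20 XOR 11 = 31
31 XOR 18 = 13
The overall nim-sum is X = 13. A heap of size p has a winning move iff p XOR X < p (reduce it to p XOR X).
  20: 20 XOR 13 = 25 ≥ 20 — no move.
  11: 11 XOR 13 = 6 < 11 — winning move (to 6).
  18: 18 XOR 13 = 31 ≥ 18 — no move.
That gives 1 winning move.

1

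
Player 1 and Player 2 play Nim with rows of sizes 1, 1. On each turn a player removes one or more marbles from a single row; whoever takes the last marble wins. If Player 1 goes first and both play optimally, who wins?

Player 2 wins

Nim-sum: 1 XOR 1 = 0.
The nim-sum is 0, so this is a P-position: the player to move is in a losing position under optimal play; Player 1 is about to move from it and so loses — Player 2 wins.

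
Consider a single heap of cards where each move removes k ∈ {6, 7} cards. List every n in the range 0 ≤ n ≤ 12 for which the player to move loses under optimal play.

0, 1, 2, 3, 4, 5

Grundy values for subtraction set {6, 7}:
k:     0  1  2  3  4  5  6  7  8  9 10 11 12
g(k):  0  0  0  0  0  0  1  1  1  1  1  1  2
The P-positions (g = 0) in 0..12 are 0, 1, 2, 3, 4, 5.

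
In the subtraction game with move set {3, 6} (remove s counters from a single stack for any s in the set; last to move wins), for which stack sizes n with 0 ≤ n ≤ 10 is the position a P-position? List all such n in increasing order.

Grundy values for subtraction set {3, 6}:
k:     0  1  2  3  4  5  6  7  8  9 10
g(k):  0  0  0  1  1  1  2  2  2  0  0
The P-positions (g = 0) in 0..10 are 0, 1, 2, 9, 10.

0, 1, 2, 9, 10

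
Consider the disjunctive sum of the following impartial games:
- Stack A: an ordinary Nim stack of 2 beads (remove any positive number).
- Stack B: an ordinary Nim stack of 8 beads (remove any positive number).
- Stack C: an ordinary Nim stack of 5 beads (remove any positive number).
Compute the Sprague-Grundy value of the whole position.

15

Stack A is a plain Nim stack of size 2, so its Grundy value is 2.
Stack B is a plain Nim stack of size 8, so its Grundy value is 8.
Stack C is a plain Nim stack of size 5, so its Grundy value is 5.
By the Sprague-Grundy theorem, the Grundy value of a sum of independent games is the XOR of the component values.
Combined value = 2 ⊕ 8 ⊕ 5 = 15.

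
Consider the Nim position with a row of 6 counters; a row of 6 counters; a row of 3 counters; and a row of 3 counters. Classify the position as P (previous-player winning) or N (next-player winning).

Nim-sum: 6 XOR 6 XOR 3 XOR 3 = 0.
The nim-sum is 0, so this is a P-position: the player to move is in a losing position under optimal play.

P-position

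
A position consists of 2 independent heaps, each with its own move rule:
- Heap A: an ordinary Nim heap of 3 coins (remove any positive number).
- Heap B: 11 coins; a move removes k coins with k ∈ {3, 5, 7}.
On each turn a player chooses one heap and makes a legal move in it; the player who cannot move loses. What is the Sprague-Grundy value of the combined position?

3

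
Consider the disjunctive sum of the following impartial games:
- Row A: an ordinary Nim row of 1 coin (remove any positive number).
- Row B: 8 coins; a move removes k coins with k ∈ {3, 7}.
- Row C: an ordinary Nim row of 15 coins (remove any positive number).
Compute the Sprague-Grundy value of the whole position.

12

Row A is a plain Nim row of size 1, so its Grundy value is 1.
Grundy values for row B (subtraction set {3, 7}):
k:     0  1  2  3  4  5  6  7  8
g(k):  0  0  0  1  1  1  0  2  2
So g(8) = 2.
Row C is a plain Nim row of size 15, so its Grundy value is 15.
The value of a disjunctive sum is the nim-sum of the parts.
Combined value = 1 XOR 2 XOR 15 = 12.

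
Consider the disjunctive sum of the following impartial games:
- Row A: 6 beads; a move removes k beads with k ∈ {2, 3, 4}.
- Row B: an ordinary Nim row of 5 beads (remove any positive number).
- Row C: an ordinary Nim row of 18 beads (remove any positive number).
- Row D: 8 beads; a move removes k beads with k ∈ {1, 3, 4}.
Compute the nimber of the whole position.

22

For row A, compute g(0), g(1), … with moves {2, 3, 4}:
k:     0  1  2  3  4  5  6
g(k):  0  0  1  1  2  2  0
So g(6) = 0.
Row B is a plain Nim row of size 5, so its Grundy value is 5.
Row C is a plain Nim row of size 18, so its Grundy value is 18.
Build the Grundy sequence for row D with g(k) = mex{g(k−s) : s ∈ {1, 3, 4}, s ≤ k}:
k:     0  1  2  3  4  5  6  7  8
g(k):  0  1  0  1  2  3  2  0  1
So g(8) = 1.
The value of a disjunctive sum is the nim-sum of the parts.
Combined value = 0 ⊕ 5 ⊕ 18 ⊕ 1 = 22.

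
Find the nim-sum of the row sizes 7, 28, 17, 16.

26

In binary:
  00111  (7)
  11100  (28)
  10001  (17)
  10000  (16)
  -----
  11010  (26)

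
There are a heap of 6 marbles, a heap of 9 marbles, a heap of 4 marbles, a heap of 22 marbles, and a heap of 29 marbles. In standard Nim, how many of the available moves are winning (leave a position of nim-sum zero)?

0

Compute the nim-sum pairwise:
6 ⊕ 9 = 15
15 ⊕ 4 = 11
11 ⊕ 22 = 29
29 ⊕ 29 = 0
The nim-sum is already 0, so every move leaves a nonzero nim-sum — there are no winning moves.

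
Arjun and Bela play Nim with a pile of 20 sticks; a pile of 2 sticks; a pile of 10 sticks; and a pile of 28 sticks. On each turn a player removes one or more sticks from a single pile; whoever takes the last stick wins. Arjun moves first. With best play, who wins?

Bela wins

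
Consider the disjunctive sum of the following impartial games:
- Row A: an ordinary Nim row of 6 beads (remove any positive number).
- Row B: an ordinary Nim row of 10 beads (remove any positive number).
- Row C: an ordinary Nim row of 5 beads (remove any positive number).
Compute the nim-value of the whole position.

9

Row A is a plain Nim row of size 6, so its Grundy value is 6.
Row B is a plain Nim row of size 10, so its Grundy value is 10.
Row C is a plain Nim row of size 5, so its Grundy value is 5.
By the Sprague-Grundy theorem, the Grundy value of a sum of independent games is the XOR of the component values.
Combined value = 6 XOR 10 XOR 5 = 9.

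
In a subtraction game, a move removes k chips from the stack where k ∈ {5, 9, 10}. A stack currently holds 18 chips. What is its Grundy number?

0

Compute g(0), g(1), … for moves {5, 9, 10}:
k:     0  1  2  3  4  5  6  7  8  9 10 11 12 13 14 15 16 17 18
g(k):  0  0  0  0  0  1  1  1  1  1  2  2  2  2  2  0  0  0  0
So g(18) = 0.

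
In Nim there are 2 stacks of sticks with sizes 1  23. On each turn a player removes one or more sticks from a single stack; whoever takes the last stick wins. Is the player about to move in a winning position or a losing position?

Compute the nim-sum pairwise:
1 XOR 23 = 22
The nim-sum is 22 ≠ 0, so this is an N-position: the player to move can win.

Winning position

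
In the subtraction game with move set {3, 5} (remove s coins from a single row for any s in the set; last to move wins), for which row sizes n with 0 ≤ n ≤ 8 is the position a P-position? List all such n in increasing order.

Compute g(0), g(1), … for moves {3, 5}:
k:     0  1  2  3  4  5  6  7  8
g(k):  0  0  0  1  1  1  2  2  0
The P-positions (g = 0) in 0..8 are 0, 1, 2, 8.

0, 1, 2, 8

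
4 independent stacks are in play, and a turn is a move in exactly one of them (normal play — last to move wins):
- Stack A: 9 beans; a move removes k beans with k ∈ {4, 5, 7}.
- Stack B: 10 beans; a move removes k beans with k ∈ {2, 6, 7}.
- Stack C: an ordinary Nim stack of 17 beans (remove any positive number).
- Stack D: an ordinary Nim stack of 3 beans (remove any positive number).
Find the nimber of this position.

19

Build the Grundy sequence for stack A with g(k) = mex{g(k−s) : s ∈ {4, 5, 7}, s ≤ k}:
g(0) = mex{} = 0
g(1) = mex{} = 0
g(2) = mex{} = 0
g(3) = mex{} = 0
g(4) = mex{0} = 1
g(5) = mex{0} = 1
g(6) = mex{0} = 1
g(7) = mex{0} = 1
g(8) = mex{0,1} = 2
g(9) = mex{0,1} = 2
So g(9) = 2.
Grundy values for stack B (subtraction set {2, 6, 7}):
g(0) = mex{} = 0
g(1) = mex{} = 0
g(2) = mex{0} = 1
g(3) = mex{0} = 1
g(4) = mex{1} = 0
g(5) = mex{1} = 0
g(6) = mex{0} = 1
g(7) = mex{0} = 1
g(8) = mex{0,1} = 2
g(9) = mex{1} = 0
g(10) = mex{0,1,2} = 3
So g(10) = 3.
Stack C is a plain Nim stack of size 17, so its Grundy value is 17.
Stack D is a plain Nim stack of size 3, so its Grundy value is 3.
By the Sprague-Grundy theorem, the Grundy value of a sum of independent games is the XOR of the component values.
Combined value = 2 ⊕ 3 ⊕ 17 ⊕ 3 = 19.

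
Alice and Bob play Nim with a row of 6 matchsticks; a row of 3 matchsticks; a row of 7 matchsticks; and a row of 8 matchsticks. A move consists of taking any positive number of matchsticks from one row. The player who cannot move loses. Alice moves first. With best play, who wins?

Alice wins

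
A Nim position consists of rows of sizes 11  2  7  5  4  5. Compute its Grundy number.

Compute the nim-sum pairwise:
11 ⊕ 2 = 9
9 ⊕ 7 = 14
14 ⊕ 5 = 11
11 ⊕ 4 = 15
15 ⊕ 5 = 10

10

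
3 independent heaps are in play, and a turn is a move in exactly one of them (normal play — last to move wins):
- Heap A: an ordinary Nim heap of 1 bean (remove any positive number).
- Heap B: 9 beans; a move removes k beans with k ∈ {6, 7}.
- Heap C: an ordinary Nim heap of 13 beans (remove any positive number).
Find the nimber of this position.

13

Heap A is a plain Nim heap of size 1, so its Grundy value is 1.
Grundy values for heap B (subtraction set {6, 7}):
g(0) = mex{} = 0
g(1) = mex{} = 0
g(2) = mex{} = 0
g(3) = mex{} = 0
g(4) = mex{} = 0
g(5) = mex{} = 0
g(6) = mex{0} = 1
g(7) = mex{0} = 1
g(8) = mex{0} = 1
g(9) = mex{0} = 1
So g(9) = 1.
Heap C is a plain Nim heap of size 13, so its Grundy value is 13.
The value of a disjunctive sum is the nim-sum of the parts.
Combined value = 1 ⊕ 1 ⊕ 13 = 13.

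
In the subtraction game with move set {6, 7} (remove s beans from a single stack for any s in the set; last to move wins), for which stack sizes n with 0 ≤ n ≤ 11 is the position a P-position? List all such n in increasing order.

Grundy values for subtraction set {6, 7}:
k:     0  1  2  3  4  5  6  7  8  9 10 11
g(k):  0  0  0  0  0  0  1  1  1  1  1  1
The P-positions (g = 0) in 0..11 are 0, 1, 2, 3, 4, 5.

0, 1, 2, 3, 4, 5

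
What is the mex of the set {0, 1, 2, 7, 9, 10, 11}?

The values 0, 1, 2 are all present; 3 is the first non-negative integer missing from the set.

3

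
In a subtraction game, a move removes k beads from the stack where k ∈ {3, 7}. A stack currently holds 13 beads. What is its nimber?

Grundy values for subtraction set {3, 7}:
g(0) = mex{} = 0
g(1) = mex{} = 0
g(2) = mex{} = 0
g(3) = mex{0} = 1
g(4) = mex{0} = 1
g(5) = mex{0} = 1
g(6) = mex{1} = 0
g(7) = mex{0,1} = 2
g(8) = mex{0,1} = 2
g(9) = mex{0} = 1
g(10) = mex{1,2} = 0
g(11) = mex{1,2} = 0
g(12) = mex{1} = 0
g(13) = mex{0} = 1
So g(13) = 1.

1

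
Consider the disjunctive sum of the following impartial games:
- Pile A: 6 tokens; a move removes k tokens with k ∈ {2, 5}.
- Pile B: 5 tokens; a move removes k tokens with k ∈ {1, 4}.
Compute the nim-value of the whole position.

1

Grundy values for pile A (subtraction set {2, 5}):
k:     0  1  2  3  4  5  6
g(k):  0  0  1  1  0  2  1
So g(6) = 1.
Build the Grundy sequence for pile B with g(k) = mex{g(k−s) : s ∈ {1, 4}, s ≤ k}:
g(0) = mex{} = 0
g(1) = mex{0} = 1
g(2) = mex{1} = 0
g(3) = mex{0} = 1
g(4) = mex{0,1} = 2
g(5) = mex{1,2} = 0
So g(5) = 0.
The value of a disjunctive sum is the nim-sum of the parts.
Combined value = 1 XOR 0 = 1.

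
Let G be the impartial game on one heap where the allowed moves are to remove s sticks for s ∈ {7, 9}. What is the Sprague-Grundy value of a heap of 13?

Grundy values for subtraction set {7, 9}:
k:     0  1  2  3  4  5  6  7  8  9 10 11 12 13
g(k):  0  0  0  0  0  0  0  1  1  1  1  1  1  1
So g(13) = 1.

1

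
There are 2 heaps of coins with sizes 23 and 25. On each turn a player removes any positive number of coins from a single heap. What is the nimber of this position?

14

Write each in binary and XOR column by column:
  10111  (23)
  11001  (25)
  -----
  01110  (14)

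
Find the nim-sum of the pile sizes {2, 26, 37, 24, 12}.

Nim-sum: 2 ⊕ 26 ⊕ 37 ⊕ 24 ⊕ 12 = 41.

41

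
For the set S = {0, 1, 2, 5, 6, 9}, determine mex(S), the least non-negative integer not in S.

3

The values 0, 1, 2 are all present; 3 is the first non-negative integer missing from the set.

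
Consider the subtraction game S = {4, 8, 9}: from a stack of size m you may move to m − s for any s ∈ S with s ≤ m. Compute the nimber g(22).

Grundy values for subtraction set {4, 8, 9}:
k:     0  1  2  3  4  5  6  7  8  9 10 11 12 13 14 15 16 17 18 19 20 21 22
g(k):  0  0  0  0  1  1  1  1  2  2  2  2  3  0  0  0  0  1  1  1  1  2  2
So g(22) = 2.

2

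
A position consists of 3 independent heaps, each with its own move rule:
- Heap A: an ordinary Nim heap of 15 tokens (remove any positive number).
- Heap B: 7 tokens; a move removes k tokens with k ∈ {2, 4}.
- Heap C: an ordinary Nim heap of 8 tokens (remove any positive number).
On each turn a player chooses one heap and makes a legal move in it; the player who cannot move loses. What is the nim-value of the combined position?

7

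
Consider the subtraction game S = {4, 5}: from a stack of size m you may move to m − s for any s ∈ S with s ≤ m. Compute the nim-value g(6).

Grundy values for subtraction set {4, 5}:
g(0) = mex{} = 0
g(1) = mex{} = 0
g(2) = mex{} = 0
g(3) = mex{} = 0
g(4) = mex{0} = 1
g(5) = mex{0} = 1
g(6) = mex{0} = 1
So g(6) = 1.

1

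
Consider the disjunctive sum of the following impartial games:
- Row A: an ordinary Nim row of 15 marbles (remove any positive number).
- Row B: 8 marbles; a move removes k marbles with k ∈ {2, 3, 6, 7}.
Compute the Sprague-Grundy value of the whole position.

Row A is a plain Nim row of size 15, so its Grundy value is 15.
Grundy values for row B (subtraction set {2, 3, 6, 7}):
k:     0  1  2  3  4  5  6  7  8
g(k):  0  0  1  1  2  0  3  1  2
So g(8) = 2.
The value of a disjunctive sum is the nim-sum of the parts.
Combined value = 15 ⊕ 2 = 13.

13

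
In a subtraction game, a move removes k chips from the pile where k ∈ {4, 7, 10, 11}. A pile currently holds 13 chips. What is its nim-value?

Build the Grundy sequence with g(k) = mex{g(k−s) : s ∈ {4, 7, 10, 11}, s ≤ k}:
g(0) = mex{} = 0
g(1) = mex{} = 0
g(2) = mex{} = 0
g(3) = mex{} = 0
g(4) = mex{0} = 1
g(5) = mex{0} = 1
g(6) = mex{0} = 1
g(7) = mex{0} = 1
g(8) = mex{0,1} = 2
g(9) = mex{0,1} = 2
g(10) = mex{0,1} = 2
g(11) = mex{0,1} = 2
g(12) = mex{0,1,2} = 3
g(13) = mex{0,1,2} = 3
So g(13) = 3.

3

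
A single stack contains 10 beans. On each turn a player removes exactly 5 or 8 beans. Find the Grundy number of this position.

Grundy values for subtraction set {5, 8}:
g(0) = mex{} = 0
g(1) = mex{} = 0
g(2) = mex{} = 0
g(3) = mex{} = 0
g(4) = mex{} = 0
g(5) = mex{0} = 1
g(6) = mex{0} = 1
g(7) = mex{0} = 1
g(8) = mex{0} = 1
g(9) = mex{0} = 1
g(10) = mex{0,1} = 2
So g(10) = 2.

2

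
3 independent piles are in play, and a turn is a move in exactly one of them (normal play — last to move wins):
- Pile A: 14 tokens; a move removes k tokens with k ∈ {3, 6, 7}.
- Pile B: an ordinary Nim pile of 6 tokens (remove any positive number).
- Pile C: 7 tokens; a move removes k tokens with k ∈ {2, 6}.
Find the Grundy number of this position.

6

Grundy values for pile A (subtraction set {3, 6, 7}):
g(0) = mex{} = 0
g(1) = mex{} = 0
g(2) = mex{} = 0
g(3) = mex{0} = 1
g(4) = mex{0} = 1
g(5) = mex{0} = 1
g(6) = mex{0,1} = 2
g(7) = mex{0,1} = 2
g(8) = mex{0,1} = 2
g(9) = mex{0,1,2} = 3
g(10) = mex{1,2} = 0
g(11) = mex{1,2} = 0
g(12) = mex{1,2,3} = 0
g(13) = mex{0,2} = 1
g(14) = mex{0,2} = 1
So g(14) = 1.
Pile B is a plain Nim pile of size 6, so its Grundy value is 6.
Grundy values for pile C (subtraction set {2, 6}):
g(0) = mex{} = 0
g(1) = mex{} = 0
g(2) = mex{0} = 1
g(3) = mex{0} = 1
g(4) = mex{1} = 0
g(5) = mex{1} = 0
g(6) = mex{0} = 1
g(7) = mex{0} = 1
So g(7) = 1.
The value of a disjunctive sum is the nim-sum of the parts.
Combined value = 1 XOR 6 XOR 1 = 6.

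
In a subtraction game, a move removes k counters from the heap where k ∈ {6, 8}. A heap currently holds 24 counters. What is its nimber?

1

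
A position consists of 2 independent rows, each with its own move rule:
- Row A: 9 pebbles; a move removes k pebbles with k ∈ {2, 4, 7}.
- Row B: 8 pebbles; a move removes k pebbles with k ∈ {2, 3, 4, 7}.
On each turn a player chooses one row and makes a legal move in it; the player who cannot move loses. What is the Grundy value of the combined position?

1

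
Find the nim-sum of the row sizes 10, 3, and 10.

3

Nim-sum: 10 ⊕ 3 ⊕ 10 = 3.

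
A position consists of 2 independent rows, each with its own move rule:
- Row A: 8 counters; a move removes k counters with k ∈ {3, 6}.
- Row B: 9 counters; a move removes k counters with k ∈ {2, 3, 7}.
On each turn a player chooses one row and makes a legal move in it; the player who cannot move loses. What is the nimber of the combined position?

For row A, compute g(0), g(1), … with moves {3, 6}:
g(0) = mex{} = 0
g(1) = mex{} = 0
g(2) = mex{} = 0
g(3) = mex{0} = 1
g(4) = mex{0} = 1
g(5) = mex{0} = 1
g(6) = mex{0,1} = 2
g(7) = mex{0,1} = 2
g(8) = mex{0,1} = 2
So g(8) = 2.
Build the Grundy sequence for row B with g(k) = mex{g(k−s) : s ∈ {2, 3, 7}, s ≤ k}:
g(0) = mex{} = 0
g(1) = mex{} = 0
g(2) = mex{0} = 1
g(3) = mex{0} = 1
g(4) = mex{0,1} = 2
g(5) = mex{1} = 0
g(6) = mex{1,2} = 0
g(7) = mex{0,2} = 1
g(8) = mex{0} = 1
g(9) = mex{0,1} = 2
So g(9) = 2.
The value of a disjunctive sum is the nim-sum of the parts.
Combined value = 2 ⊕ 2 = 0.

0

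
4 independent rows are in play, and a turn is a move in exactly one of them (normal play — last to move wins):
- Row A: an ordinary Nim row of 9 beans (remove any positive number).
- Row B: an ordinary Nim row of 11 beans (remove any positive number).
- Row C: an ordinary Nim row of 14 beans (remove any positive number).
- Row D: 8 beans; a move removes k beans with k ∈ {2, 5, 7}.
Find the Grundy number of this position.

Row A is a plain Nim row of size 9, so its Grundy value is 9.
Row B is a plain Nim row of size 11, so its Grundy value is 11.
Row C is a plain Nim row of size 14, so its Grundy value is 14.
Build the Grundy sequence for row D with g(k) = mex{g(k−s) : s ∈ {2, 5, 7}, s ≤ k}:
k:     0  1  2  3  4  5  6  7  8
g(k):  0  0  1  1  0  2  1  3  2
So g(8) = 2.
By the Sprague-Grundy theorem, the Grundy value of a sum of independent games is the XOR of the component values.
Combined value = 9 XOR 11 XOR 14 XOR 2 = 14.

14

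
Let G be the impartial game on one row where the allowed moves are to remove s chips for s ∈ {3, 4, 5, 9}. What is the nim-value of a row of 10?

Grundy values for subtraction set {3, 4, 5, 9}:
g(0) = mex{} = 0
g(1) = mex{} = 0
g(2) = mex{} = 0
g(3) = mex{0} = 1
g(4) = mex{0} = 1
g(5) = mex{0} = 1
g(6) = mex{0,1} = 2
g(7) = mex{0,1} = 2
g(8) = mex{1} = 0
g(9) = mex{0,1,2} = 3
g(10) = mex{0,1,2} = 3
So g(10) = 3.

3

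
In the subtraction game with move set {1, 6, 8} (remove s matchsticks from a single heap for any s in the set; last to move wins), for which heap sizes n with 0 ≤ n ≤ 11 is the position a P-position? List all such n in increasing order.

0, 2, 4, 7, 9, 11

Compute g(0), g(1), … for moves {1, 6, 8}:
g(0) = mex{} = 0
g(1) = mex{0} = 1
g(2) = mex{1} = 0
g(3) = mex{0} = 1
g(4) = mex{1} = 0
g(5) = mex{0} = 1
g(6) = mex{0,1} = 2
g(7) = mex{1,2} = 0
g(8) = mex{0} = 1
g(9) = mex{1} = 0
g(10) = mex{0} = 1
g(11) = mex{1} = 0
The P-positions (g = 0) in 0..11 are 0, 2, 4, 7, 9, 11.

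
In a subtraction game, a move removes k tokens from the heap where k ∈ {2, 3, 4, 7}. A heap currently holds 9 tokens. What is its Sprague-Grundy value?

Build the Grundy sequence with g(k) = mex{g(k−s) : s ∈ {2, 3, 4, 7}, s ≤ k}:
g(0) = mex{} = 0
g(1) = mex{} = 0
g(2) = mex{0} = 1
g(3) = mex{0} = 1
g(4) = mex{0,1} = 2
g(5) = mex{0,1} = 2
g(6) = mex{1,2} = 0
g(7) = mex{0,1,2} = 3
g(8) = mex{0,2} = 1
g(9) = mex{0,1,2,3} = 4
So g(9) = 4.

4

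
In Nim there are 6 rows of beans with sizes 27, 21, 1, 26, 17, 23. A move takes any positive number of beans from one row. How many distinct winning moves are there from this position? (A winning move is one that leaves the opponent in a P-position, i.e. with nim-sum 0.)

Compute the nim-sum pairwise:
27 ^ 21 = 14
14 ^ 1 = 15
15 ^ 26 = 21
21 ^ 17 = 4
4 ^ 23 = 19
The overall nim-sum is X = 19. A row of size p has a winning move iff p XOR X < p (reduce it to p XOR X).
  27: 27 XOR 19 = 8 < 27 — winning move (to 8).
  21: 21 XOR 19 = 6 < 21 — winning move (to 6).
  1: 1 XOR 19 = 18 ≥ 1 — no move.
  26: 26 XOR 19 = 9 < 26 — winning move (to 9).
  17: 17 XOR 19 = 2 < 17 — winning move (to 2).
  23: 23 XOR 19 = 4 < 23 — winning move (to 4).
That gives 5 winning moves.

5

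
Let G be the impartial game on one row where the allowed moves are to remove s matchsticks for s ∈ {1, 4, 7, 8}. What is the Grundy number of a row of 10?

Compute g(0), g(1), … for moves {1, 4, 7, 8}:
g(0) = mex{} = 0
g(1) = mex{0} = 1
g(2) = mex{1} = 0
g(3) = mex{0} = 1
g(4) = mex{0,1} = 2
g(5) = mex{1,2} = 0
g(6) = mex{0} = 1
g(7) = mex{0,1} = 2
g(8) = mex{0,1,2} = 3
g(9) = mex{0,1,3} = 2
g(10) = mex{0,1,2} = 3
So g(10) = 3.

3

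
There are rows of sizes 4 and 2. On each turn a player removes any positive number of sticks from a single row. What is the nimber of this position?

6

Compute the nim-sum pairwise:
4 ⊕ 2 = 6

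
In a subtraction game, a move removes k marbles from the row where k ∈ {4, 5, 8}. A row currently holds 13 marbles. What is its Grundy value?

Grundy values for subtraction set {4, 5, 8}:
g(0) = mex{} = 0
g(1) = mex{} = 0
g(2) = mex{} = 0
g(3) = mex{} = 0
g(4) = mex{0} = 1
g(5) = mex{0} = 1
g(6) = mex{0} = 1
g(7) = mex{0} = 1
g(8) = mex{0,1} = 2
g(9) = mex{0,1} = 2
g(10) = mex{0,1} = 2
g(11) = mex{0,1} = 2
g(12) = mex{1,2} = 0
g(13) = mex{1,2} = 0
So g(13) = 0.

0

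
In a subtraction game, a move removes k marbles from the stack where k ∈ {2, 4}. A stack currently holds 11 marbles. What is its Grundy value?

2

Compute g(0), g(1), … for moves {2, 4}:
g(0) = mex{} = 0
g(1) = mex{} = 0
g(2) = mex{0} = 1
g(3) = mex{0} = 1
g(4) = mex{0,1} = 2
g(5) = mex{0,1} = 2
g(6) = mex{1,2} = 0
g(7) = mex{1,2} = 0
g(8) = mex{0,2} = 1
g(9) = mex{0,2} = 1
g(10) = mex{0,1} = 2
g(11) = mex{0,1} = 2
So g(11) = 2.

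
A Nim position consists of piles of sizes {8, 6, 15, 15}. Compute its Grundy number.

14

Compute the nim-sum pairwise:
8 ^ 6 = 14
14 ^ 15 = 1
1 ^ 15 = 14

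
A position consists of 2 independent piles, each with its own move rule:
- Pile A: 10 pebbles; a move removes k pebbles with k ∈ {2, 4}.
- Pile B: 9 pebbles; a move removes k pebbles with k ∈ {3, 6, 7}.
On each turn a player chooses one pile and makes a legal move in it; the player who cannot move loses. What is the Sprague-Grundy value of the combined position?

1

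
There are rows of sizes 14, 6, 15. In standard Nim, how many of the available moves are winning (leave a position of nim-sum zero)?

3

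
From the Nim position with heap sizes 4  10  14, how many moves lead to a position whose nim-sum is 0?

Write each in binary and XOR column by column:
  0100  (4)
  1010  (10)
  1110  (14)
  ----
  0000  (0)
The nim-sum is already 0, so every move leaves a nonzero nim-sum — there are no winning moves.

0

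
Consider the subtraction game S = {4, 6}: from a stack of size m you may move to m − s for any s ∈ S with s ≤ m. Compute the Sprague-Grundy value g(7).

Compute g(0), g(1), … for moves {4, 6}:
k:     0  1  2  3  4  5  6  7
g(k):  0  0  0  0  1  1  1  1
So g(7) = 1.

1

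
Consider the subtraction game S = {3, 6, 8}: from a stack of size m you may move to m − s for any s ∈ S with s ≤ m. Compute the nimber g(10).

3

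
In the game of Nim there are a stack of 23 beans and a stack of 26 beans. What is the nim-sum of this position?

Nim-sum: 23 ^ 26 = 13.

13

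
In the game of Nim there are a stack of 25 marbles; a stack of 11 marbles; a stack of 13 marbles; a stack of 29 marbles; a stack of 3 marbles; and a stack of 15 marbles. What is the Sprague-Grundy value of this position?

14

Write each in binary and XOR column by column:
  11001  (25)
  01011  (11)
  01101  (13)
  11101  (29)
  00011  (3)
  01111  (15)
  -----
  01110  (14)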